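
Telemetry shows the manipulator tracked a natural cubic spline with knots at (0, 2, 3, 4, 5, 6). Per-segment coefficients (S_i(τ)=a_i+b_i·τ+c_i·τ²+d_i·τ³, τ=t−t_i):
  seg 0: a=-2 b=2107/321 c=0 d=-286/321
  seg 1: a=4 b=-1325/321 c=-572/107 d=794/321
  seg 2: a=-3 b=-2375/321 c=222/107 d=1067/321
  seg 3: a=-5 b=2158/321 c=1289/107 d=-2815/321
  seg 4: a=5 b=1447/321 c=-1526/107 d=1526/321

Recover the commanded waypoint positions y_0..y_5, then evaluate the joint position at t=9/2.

y_0=-2 y_1=4 y_2=-3 y_3=-5 y_4=5 y_5=0
S(9/2) = 237/856

y_0 = S_0(0) = a_0 = -2
y_1 = S_1(0) = a_1 = 4
y_2 = S_2(0) = a_2 = -3
y_3 = S_3(0) = a_3 = -5
y_4 = S_4(0) = a_4 = 5
y_5 = S_4(1) = 0
t_q=9/2 is in segment 3 (τ=1/2); S_3(τ)=237/856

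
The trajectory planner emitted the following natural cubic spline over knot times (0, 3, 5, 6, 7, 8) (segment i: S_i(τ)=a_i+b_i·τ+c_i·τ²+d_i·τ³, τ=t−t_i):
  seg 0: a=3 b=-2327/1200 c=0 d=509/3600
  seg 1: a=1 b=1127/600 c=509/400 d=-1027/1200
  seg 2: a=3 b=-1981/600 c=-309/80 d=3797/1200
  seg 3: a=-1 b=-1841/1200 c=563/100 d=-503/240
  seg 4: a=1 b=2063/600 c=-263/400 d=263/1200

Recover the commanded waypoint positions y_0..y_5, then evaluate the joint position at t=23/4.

y_0=3 y_1=1 y_2=3 y_3=-1 y_4=1 y_5=4
S(23/4) = -8039/25600

y_0 = S_0(0) = a_0 = 3
y_1 = S_1(0) = a_1 = 1
y_2 = S_2(0) = a_2 = 3
y_3 = S_3(0) = a_3 = -1
y_4 = S_4(0) = a_4 = 1
y_5 = S_4(1) = 4
t_q=23/4 is in segment 2 (τ=3/4); S_2(τ)=-8039/25600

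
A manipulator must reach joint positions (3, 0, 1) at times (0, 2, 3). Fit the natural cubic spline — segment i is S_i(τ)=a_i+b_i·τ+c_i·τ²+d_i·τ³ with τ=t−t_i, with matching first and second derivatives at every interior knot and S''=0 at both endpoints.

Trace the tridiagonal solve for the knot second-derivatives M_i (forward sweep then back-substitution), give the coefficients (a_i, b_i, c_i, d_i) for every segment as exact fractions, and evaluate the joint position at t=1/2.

  seg 0: a=3 b=-7/3 c=0 d=5/24
  seg 1: a=0 b=1/6 c=5/4 d=-5/12
S(1/2) = 119/64

Δ: Δ0=-3/2, Δ1=1
row 1: diag=6, rhs=15; c'=1/6, d'=5/2
back: M1=5/2
M: M0=0, M1=5/2, M2=0
seg 0: a=3, c=M0/2=0, d=(M1−M0)/(6·2)=5/24, b=Δ0−h0·(2M0+M1)/6=-7/3
seg 1: a=0, c=M1/2=5/4, d=(M2−M1)/(6·1)=-5/12, b=Δ1−h1·(2M1+M2)/6=1/6
t_q=1/2 → seg 0, τ=1/2; S=3+-7/3·τ+0·τ²+5/24·τ³=119/64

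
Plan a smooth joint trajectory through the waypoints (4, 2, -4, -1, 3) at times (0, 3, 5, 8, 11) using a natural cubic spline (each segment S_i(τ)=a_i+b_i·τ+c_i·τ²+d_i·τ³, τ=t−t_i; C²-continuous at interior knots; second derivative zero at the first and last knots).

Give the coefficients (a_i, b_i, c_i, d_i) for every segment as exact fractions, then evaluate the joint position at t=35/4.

  seg 0: a=4 b=39/118 c=0 d=-353/3186
  seg 1: a=2 b=-157/59 c=-353/354 d=293/708
  seg 2: a=-4 b=-298/177 c=263/177 d=-314/1593
  seg 3: a=-1 b=338/177 c=-17/59 d=17/531
S(35/4) = 1071/3776

Δ: Δ0=-2/3, Δ1=-3, Δ2=1, Δ3=4/3
row 1: diag=10, rhs=-14; c'=1/5, d'=-7/5
row 2: denom=10−2·1/5=48/5; d'=(24−2·-7/5)/(48/5)=67/24
row 3: denom=12−3·5/16=177/16; d'=(2−3·67/24)/(177/16)=-34/59
back: M3=-34/59
back: M2=67/24−5/16·-34/59=526/177
back: M1=-7/5−1/5·526/177=-353/177
M: M0=0, M1=-353/177, M2=526/177, M3=-34/59, M4=0
seg 0: a=4, c=M0/2=0, d=(M1−M0)/(6·3)=-353/3186, b=Δ0−h0·(2M0+M1)/6=39/118
seg 1: a=2, c=M1/2=-353/354, d=(M2−M1)/(6·2)=293/708, b=Δ1−h1·(2M1+M2)/6=-157/59
seg 2: a=-4, c=M2/2=263/177, d=(M3−M2)/(6·3)=-314/1593, b=Δ2−h2·(2M2+M3)/6=-298/177
seg 3: a=-1, c=M3/2=-17/59, d=(M4−M3)/(6·3)=17/531, b=Δ3−h3·(2M3+M4)/6=338/177
t_q=35/4 → seg 3, τ=3/4; S=-1+338/177·τ+-17/59·τ²+17/531·τ³=1071/3776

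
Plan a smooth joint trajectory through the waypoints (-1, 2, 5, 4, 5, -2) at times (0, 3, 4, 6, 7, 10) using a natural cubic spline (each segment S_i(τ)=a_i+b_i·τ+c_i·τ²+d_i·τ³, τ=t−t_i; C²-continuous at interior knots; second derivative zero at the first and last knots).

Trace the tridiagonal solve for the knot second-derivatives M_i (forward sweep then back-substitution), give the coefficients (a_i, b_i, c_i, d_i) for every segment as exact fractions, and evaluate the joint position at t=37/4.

Δ: Δ0=1, Δ1=3, Δ2=-1/2, Δ3=1, Δ4=-7/3
row 1: diag=8, rhs=12; c'=1/8, d'=3/2
row 2: denom=6−1·1/8=47/8; d'=(-21−1·3/2)/(47/8)=-180/47
row 3: denom=6−2·16/47=250/47; d'=(9−2·-180/47)/(250/47)=783/250
row 4: denom=8−1·47/250=1953/250; d'=(-20−1·783/250)/(1953/250)=-5783/1953
back: M4=-5783/1953
back: M3=783/250−47/250·-5783/1953=7204/1953
back: M2=-180/47−16/47·7204/1953=-9932/1953
back: M1=3/2−1/8·-9932/1953=4171/1953
M: M0=0, M1=4171/1953, M2=-9932/1953, M3=7204/1953, M4=-5783/1953, M5=0
seg 0: a=-1, c=M0/2=0, d=(M1−M0)/(6·3)=4171/35154, b=Δ0−h0·(2M0+M1)/6=-265/3906
seg 1: a=2, c=M1/2=4171/3906, d=(M2−M1)/(6·1)=-1567/1302, b=Δ1−h1·(2M1+M2)/6=6124/1953
seg 2: a=5, c=M2/2=-4966/1953, d=(M3−M2)/(6·2)=68/93, b=Δ2−h2·(2M2+M3)/6=6487/3906
seg 3: a=4, c=M3/2=3602/1953, d=(M4−M3)/(6·1)=-481/434, b=Δ3−h3·(2M3+M4)/6=1031/3906
seg 4: a=5, c=M4/2=-5783/3906, d=(M5−M4)/(6·3)=5783/35154, b=Δ4−h4·(2M4+M5)/6=1226/1953
t_q=37/4 → seg 4, τ=9/4; S=5+1226/1953·τ+-5783/3906·τ²+5783/35154·τ³=21971/27776

  seg 0: a=-1 b=-265/3906 c=0 d=4171/35154
  seg 1: a=2 b=6124/1953 c=4171/3906 d=-1567/1302
  seg 2: a=5 b=6487/3906 c=-4966/1953 d=68/93
  seg 3: a=4 b=1031/3906 c=3602/1953 d=-481/434
  seg 4: a=5 b=1226/1953 c=-5783/3906 d=5783/35154
S(37/4) = 21971/27776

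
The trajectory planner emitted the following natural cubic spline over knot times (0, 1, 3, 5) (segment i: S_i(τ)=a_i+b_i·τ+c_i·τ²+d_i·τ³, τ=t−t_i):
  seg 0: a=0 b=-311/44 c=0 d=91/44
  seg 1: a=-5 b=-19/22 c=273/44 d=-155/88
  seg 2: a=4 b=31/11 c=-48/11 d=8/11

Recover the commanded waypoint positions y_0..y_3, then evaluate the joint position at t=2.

y_0 = S_0(0) = a_0 = 0
y_1 = S_1(0) = a_1 = -5
y_2 = S_2(0) = a_2 = 4
y_3 = S_2(2) = -2
t_q=2 is in segment 1 (τ=1); S_1(τ)=-125/88

y_0=0 y_1=-5 y_2=4 y_3=-2
S(2) = -125/88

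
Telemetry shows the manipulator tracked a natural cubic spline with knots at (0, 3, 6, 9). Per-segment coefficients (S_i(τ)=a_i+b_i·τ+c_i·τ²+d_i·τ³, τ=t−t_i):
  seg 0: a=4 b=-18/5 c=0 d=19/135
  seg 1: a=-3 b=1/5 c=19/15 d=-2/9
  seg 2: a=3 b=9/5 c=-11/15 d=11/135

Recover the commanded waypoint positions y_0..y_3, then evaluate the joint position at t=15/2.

y_0=4 y_1=-3 y_2=3 y_3=4
S(15/2) = 173/40

y_0 = S_0(0) = a_0 = 4
y_1 = S_1(0) = a_1 = -3
y_2 = S_2(0) = a_2 = 3
y_3 = S_2(3) = 4
t_q=15/2 is in segment 2 (τ=3/2); S_2(τ)=173/40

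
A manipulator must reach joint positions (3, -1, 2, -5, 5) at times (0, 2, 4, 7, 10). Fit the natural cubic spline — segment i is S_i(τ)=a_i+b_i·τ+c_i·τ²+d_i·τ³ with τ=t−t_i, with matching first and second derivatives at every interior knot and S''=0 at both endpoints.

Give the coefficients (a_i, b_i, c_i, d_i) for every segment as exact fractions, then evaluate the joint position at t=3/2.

  seg 0: a=3 b=-129/40 c=0 d=49/160
  seg 1: a=-1 b=9/20 c=147/80 d=-21/32
  seg 2: a=2 b=-3/40 c=-21/10 d=97/216
  seg 3: a=-5 b=-11/20 c=233/120 d=-233/1080
S(3/2) = -1029/1280

Δ: Δ0=-2, Δ1=3/2, Δ2=-7/3, Δ3=10/3
row 1: diag=8, rhs=21; c'=1/4, d'=21/8
row 2: denom=10−2·1/4=19/2; d'=(-23−2·21/8)/(19/2)=-113/38
row 3: denom=12−3·6/19=210/19; d'=(34−3·-113/38)/(210/19)=233/60
back: M3=233/60
back: M2=-113/38−6/19·233/60=-21/5
back: M1=21/8−1/4·-21/5=147/40
M: M0=0, M1=147/40, M2=-21/5, M3=233/60, M4=0
seg 0: a=3, c=M0/2=0, d=(M1−M0)/(6·2)=49/160, b=Δ0−h0·(2M0+M1)/6=-129/40
seg 1: a=-1, c=M1/2=147/80, d=(M2−M1)/(6·2)=-21/32, b=Δ1−h1·(2M1+M2)/6=9/20
seg 2: a=2, c=M2/2=-21/10, d=(M3−M2)/(6·3)=97/216, b=Δ2−h2·(2M2+M3)/6=-3/40
seg 3: a=-5, c=M3/2=233/120, d=(M4−M3)/(6·3)=-233/1080, b=Δ3−h3·(2M3+M4)/6=-11/20
t_q=3/2 → seg 0, τ=3/2; S=3+-129/40·τ+0·τ²+49/160·τ³=-1029/1280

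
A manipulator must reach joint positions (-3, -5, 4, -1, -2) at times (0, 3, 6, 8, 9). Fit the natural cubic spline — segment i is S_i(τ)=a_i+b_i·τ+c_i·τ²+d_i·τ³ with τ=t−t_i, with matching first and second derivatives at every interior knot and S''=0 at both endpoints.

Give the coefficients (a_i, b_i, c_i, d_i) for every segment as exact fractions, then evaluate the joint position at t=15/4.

  seg 0: a=-3 b=-676/309 c=0 d=470/2781
  seg 1: a=-5 b=734/309 c=470/309 d=-1217/2781
  seg 2: a=4 b=-97/309 c=-249/103 d=1637/2472
  seg 3: a=-1 b=-1259/618 c=641/412 d=-641/1236
S(15/4) = -16793/6592

Δ: Δ0=-2/3, Δ1=3, Δ2=-5/2, Δ3=-1
row 1: diag=12, rhs=22; c'=1/4, d'=11/6
row 2: denom=10−3·1/4=37/4; d'=(-33−3·11/6)/(37/4)=-154/37
row 3: denom=6−2·8/37=206/37; d'=(9−2·-154/37)/(206/37)=641/206
back: M3=641/206
back: M2=-154/37−8/37·641/206=-498/103
back: M1=11/6−1/4·-498/103=940/309
M: M0=0, M1=940/309, M2=-498/103, M3=641/206, M4=0
seg 0: a=-3, c=M0/2=0, d=(M1−M0)/(6·3)=470/2781, b=Δ0−h0·(2M0+M1)/6=-676/309
seg 1: a=-5, c=M1/2=470/309, d=(M2−M1)/(6·3)=-1217/2781, b=Δ1−h1·(2M1+M2)/6=734/309
seg 2: a=4, c=M2/2=-249/103, d=(M3−M2)/(6·2)=1637/2472, b=Δ2−h2·(2M2+M3)/6=-97/309
seg 3: a=-1, c=M3/2=641/412, d=(M4−M3)/(6·1)=-641/1236, b=Δ3−h3·(2M3+M4)/6=-1259/618
t_q=15/4 → seg 1, τ=3/4; S=-5+734/309·τ+470/309·τ²+-1217/2781·τ³=-16793/6592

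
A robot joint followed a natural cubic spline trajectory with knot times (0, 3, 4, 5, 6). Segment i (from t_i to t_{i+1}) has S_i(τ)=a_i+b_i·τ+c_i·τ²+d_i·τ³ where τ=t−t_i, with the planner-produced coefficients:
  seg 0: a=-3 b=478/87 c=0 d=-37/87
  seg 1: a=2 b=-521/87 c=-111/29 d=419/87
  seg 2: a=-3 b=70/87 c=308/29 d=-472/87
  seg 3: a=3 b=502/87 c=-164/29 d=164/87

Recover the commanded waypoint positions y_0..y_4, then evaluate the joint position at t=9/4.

y_0 = S_0(0) = a_0 = -3
y_1 = S_1(0) = a_1 = 2
y_2 = S_2(0) = a_2 = -3
y_3 = S_3(0) = a_3 = 3
y_4 = S_3(1) = 5
t_q=9/4 is in segment 0 (τ=9/4); S_0(τ)=8385/1856

y_0=-3 y_1=2 y_2=-3 y_3=3 y_4=5
S(9/4) = 8385/1856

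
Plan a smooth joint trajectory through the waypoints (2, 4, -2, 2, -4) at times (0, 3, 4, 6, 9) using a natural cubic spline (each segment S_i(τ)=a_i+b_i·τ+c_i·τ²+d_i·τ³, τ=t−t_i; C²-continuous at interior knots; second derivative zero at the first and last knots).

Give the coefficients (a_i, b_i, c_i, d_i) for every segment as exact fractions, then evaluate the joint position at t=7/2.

Δ: Δ0=2/3, Δ1=-6, Δ2=2, Δ3=-2
row 1: diag=8, rhs=-40; c'=1/8, d'=-5
row 2: denom=6−1·1/8=47/8; d'=(48−1·-5)/(47/8)=424/47
row 3: denom=10−2·16/47=438/47; d'=(-24−2·424/47)/(438/47)=-988/219
back: M3=-988/219
back: M2=424/47−16/47·-988/219=2312/219
back: M1=-5−1/8·2312/219=-1384/219
M: M0=0, M1=-1384/219, M2=2312/219, M3=-988/219, M4=0
seg 0: a=2, c=M0/2=0, d=(M1−M0)/(6·3)=-692/1971, b=Δ0−h0·(2M0+M1)/6=838/219
seg 1: a=4, c=M1/2=-692/219, d=(M2−M1)/(6·1)=616/219, b=Δ1−h1·(2M1+M2)/6=-1238/219
seg 2: a=-2, c=M2/2=1156/219, d=(M3−M2)/(6·2)=-275/219, b=Δ2−h2·(2M2+M3)/6=-258/73
seg 3: a=2, c=M3/2=-494/219, d=(M4−M3)/(6·3)=494/1971, b=Δ3−h3·(2M3+M4)/6=550/219
t_q=7/2 → seg 1, τ=1/2; S=4+-1238/219·τ+-692/219·τ²+616/219·τ³=161/219

  seg 0: a=2 b=838/219 c=0 d=-692/1971
  seg 1: a=4 b=-1238/219 c=-692/219 d=616/219
  seg 2: a=-2 b=-258/73 c=1156/219 d=-275/219
  seg 3: a=2 b=550/219 c=-494/219 d=494/1971
S(7/2) = 161/219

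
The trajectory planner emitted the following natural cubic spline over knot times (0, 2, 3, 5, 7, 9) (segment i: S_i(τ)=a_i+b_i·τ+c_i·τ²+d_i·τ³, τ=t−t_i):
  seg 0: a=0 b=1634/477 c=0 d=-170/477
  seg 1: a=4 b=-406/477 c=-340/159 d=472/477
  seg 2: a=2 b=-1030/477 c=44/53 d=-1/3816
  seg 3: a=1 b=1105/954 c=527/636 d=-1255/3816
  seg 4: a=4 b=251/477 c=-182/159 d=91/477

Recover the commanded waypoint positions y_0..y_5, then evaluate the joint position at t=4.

y_0=0 y_1=4 y_2=2 y_3=1 y_4=4 y_5=2
S(4) = 853/1272

y_0 = S_0(0) = a_0 = 0
y_1 = S_1(0) = a_1 = 4
y_2 = S_2(0) = a_2 = 2
y_3 = S_3(0) = a_3 = 1
y_4 = S_4(0) = a_4 = 4
y_5 = S_4(2) = 2
t_q=4 is in segment 2 (τ=1); S_2(τ)=853/1272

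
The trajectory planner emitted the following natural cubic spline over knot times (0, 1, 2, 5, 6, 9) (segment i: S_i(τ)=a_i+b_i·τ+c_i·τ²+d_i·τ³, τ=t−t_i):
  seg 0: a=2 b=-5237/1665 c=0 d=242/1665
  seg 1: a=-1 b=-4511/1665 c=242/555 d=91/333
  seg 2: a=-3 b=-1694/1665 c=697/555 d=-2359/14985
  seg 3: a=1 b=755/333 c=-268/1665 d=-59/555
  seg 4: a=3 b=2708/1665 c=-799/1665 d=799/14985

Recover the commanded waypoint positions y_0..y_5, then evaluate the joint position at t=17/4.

y_0 = S_0(0) = a_0 = 2
y_1 = S_1(0) = a_1 = -1
y_2 = S_2(0) = a_2 = -3
y_3 = S_3(0) = a_3 = 1
y_4 = S_4(0) = a_4 = 3
y_5 = S_4(3) = 5
t_q=17/4 is in segment 2 (τ=9/4); S_2(τ)=-8579/11840

y_0=2 y_1=-1 y_2=-3 y_3=1 y_4=3 y_5=5
S(17/4) = -8579/11840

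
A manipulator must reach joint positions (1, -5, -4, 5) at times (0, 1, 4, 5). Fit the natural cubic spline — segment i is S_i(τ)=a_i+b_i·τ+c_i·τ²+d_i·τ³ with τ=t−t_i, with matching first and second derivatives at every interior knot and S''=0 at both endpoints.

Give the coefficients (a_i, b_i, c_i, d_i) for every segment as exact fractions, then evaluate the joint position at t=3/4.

Δ: Δ0=-6, Δ1=1/3, Δ2=9
row 1: diag=8, rhs=38; c'=3/8, d'=19/4
row 2: denom=8−3·3/8=55/8; d'=(52−3·19/4)/(55/8)=302/55
back: M2=302/55
back: M1=19/4−3/8·302/55=148/55
M: M0=0, M1=148/55, M2=302/55, M3=0
seg 0: a=1, c=M0/2=0, d=(M1−M0)/(6·1)=74/165, b=Δ0−h0·(2M0+M1)/6=-1064/165
seg 1: a=-5, c=M1/2=74/55, d=(M2−M1)/(6·3)=7/45, b=Δ1−h1·(2M1+M2)/6=-842/165
seg 2: a=-4, c=M2/2=151/55, d=(M3−M2)/(6·1)=-151/165, b=Δ2−h2·(2M2+M3)/6=1183/165
t_q=3/4 → seg 0, τ=3/4; S=1+-1064/165·τ+0·τ²+74/165·τ³=-6419/1760

  seg 0: a=1 b=-1064/165 c=0 d=74/165
  seg 1: a=-5 b=-842/165 c=74/55 d=7/45
  seg 2: a=-4 b=1183/165 c=151/55 d=-151/165
S(3/4) = -6419/1760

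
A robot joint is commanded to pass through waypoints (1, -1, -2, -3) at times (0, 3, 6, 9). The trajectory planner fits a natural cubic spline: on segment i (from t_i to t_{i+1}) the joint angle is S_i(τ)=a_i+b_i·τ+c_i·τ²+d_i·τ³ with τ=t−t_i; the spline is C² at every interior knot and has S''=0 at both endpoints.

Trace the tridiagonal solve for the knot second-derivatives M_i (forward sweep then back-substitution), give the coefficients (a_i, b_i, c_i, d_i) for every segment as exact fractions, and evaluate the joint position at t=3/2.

Δ: Δ0=-2/3, Δ1=-1/3, Δ2=-1/3
row 1: diag=12, rhs=2; c'=1/4, d'=1/6
row 2: denom=12−3·1/4=45/4; d'=(0−3·1/6)/(45/4)=-2/45
back: M2=-2/45
back: M1=1/6−1/4·-2/45=8/45
M: M0=0, M1=8/45, M2=-2/45, M3=0
seg 0: a=1, c=M0/2=0, d=(M1−M0)/(6·3)=4/405, b=Δ0−h0·(2M0+M1)/6=-34/45
seg 1: a=-1, c=M1/2=4/45, d=(M2−M1)/(6·3)=-1/81, b=Δ1−h1·(2M1+M2)/6=-22/45
seg 2: a=-2, c=M2/2=-1/45, d=(M3−M2)/(6·3)=1/405, b=Δ2−h2·(2M2+M3)/6=-13/45
t_q=3/2 → seg 0, τ=3/2; S=1+-34/45·τ+0·τ²+4/405·τ³=-1/10

  seg 0: a=1 b=-34/45 c=0 d=4/405
  seg 1: a=-1 b=-22/45 c=4/45 d=-1/81
  seg 2: a=-2 b=-13/45 c=-1/45 d=1/405
S(3/2) = -1/10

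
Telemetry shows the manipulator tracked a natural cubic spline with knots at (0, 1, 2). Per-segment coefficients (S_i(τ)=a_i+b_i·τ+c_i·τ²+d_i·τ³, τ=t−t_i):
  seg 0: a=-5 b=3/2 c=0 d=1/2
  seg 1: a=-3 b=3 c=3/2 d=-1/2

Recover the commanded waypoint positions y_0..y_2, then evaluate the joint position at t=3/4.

y_0 = S_0(0) = a_0 = -5
y_1 = S_1(0) = a_1 = -3
y_2 = S_1(1) = 1
t_q=3/4 is in segment 0 (τ=3/4); S_0(τ)=-469/128

y_0=-5 y_1=-3 y_2=1
S(3/4) = -469/128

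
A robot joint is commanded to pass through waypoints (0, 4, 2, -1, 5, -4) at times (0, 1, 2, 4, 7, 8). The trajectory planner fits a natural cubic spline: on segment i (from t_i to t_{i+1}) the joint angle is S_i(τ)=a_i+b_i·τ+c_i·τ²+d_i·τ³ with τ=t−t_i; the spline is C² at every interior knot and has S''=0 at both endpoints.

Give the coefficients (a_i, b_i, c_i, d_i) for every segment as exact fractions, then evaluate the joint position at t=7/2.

Δ: Δ0=4, Δ1=-2, Δ2=-3/2, Δ3=2, Δ4=-9
row 1: diag=4, rhs=-36; c'=1/4, d'=-9
row 2: denom=6−1·1/4=23/4; d'=(3−1·-9)/(23/4)=48/23
row 3: denom=10−2·8/23=214/23; d'=(21−2·48/23)/(214/23)=387/214
row 4: denom=8−3·69/214=1505/214; d'=(-66−3·387/214)/(1505/214)=-3057/301
back: M4=-3057/301
back: M3=387/214−69/214·-3057/301=1530/301
back: M2=48/23−8/23·1530/301=96/301
back: M1=-9−1/4·96/301=-2733/301
M: M0=0, M1=-2733/301, M2=96/301, M3=1530/301, M4=-3057/301, M5=0
seg 0: a=0, c=M0/2=0, d=(M1−M0)/(6·1)=-911/602, b=Δ0−h0·(2M0+M1)/6=3319/602
seg 1: a=4, c=M1/2=-2733/602, d=(M2−M1)/(6·1)=943/602, b=Δ1−h1·(2M1+M2)/6=293/301
seg 2: a=2, c=M2/2=48/301, d=(M3−M2)/(6·2)=239/602, b=Δ2−h2·(2M2+M3)/6=-293/86
seg 3: a=-1, c=M3/2=765/301, d=(M4−M3)/(6·3)=-1529/1806, b=Δ3−h3·(2M3+M4)/6=1201/602
seg 4: a=5, c=M4/2=-3057/602, d=(M5−M4)/(6·1)=1019/602, b=Δ4−h4·(2M4+M5)/6=-1690/301
t_q=7/2 → seg 2, τ=3/2; S=2+-293/86·τ+48/301·τ²+239/602·τ³=-6799/4816

  seg 0: a=0 b=3319/602 c=0 d=-911/602
  seg 1: a=4 b=293/301 c=-2733/602 d=943/602
  seg 2: a=2 b=-293/86 c=48/301 d=239/602
  seg 3: a=-1 b=1201/602 c=765/301 d=-1529/1806
  seg 4: a=5 b=-1690/301 c=-3057/602 d=1019/602
S(7/2) = -6799/4816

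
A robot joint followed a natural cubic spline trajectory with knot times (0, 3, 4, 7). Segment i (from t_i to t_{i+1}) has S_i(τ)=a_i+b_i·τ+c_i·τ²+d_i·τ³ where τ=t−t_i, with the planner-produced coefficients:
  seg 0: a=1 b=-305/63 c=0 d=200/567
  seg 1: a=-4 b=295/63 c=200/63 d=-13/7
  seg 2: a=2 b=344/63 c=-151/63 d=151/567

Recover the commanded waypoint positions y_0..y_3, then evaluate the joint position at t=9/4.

y_0 = S_0(0) = a_0 = 1
y_1 = S_1(0) = a_1 = -4
y_2 = S_2(0) = a_2 = 2
y_3 = S_2(3) = 4
t_q=9/4 is in segment 0 (τ=9/4); S_0(τ)=-47/8

y_0=1 y_1=-4 y_2=2 y_3=4
S(9/4) = -47/8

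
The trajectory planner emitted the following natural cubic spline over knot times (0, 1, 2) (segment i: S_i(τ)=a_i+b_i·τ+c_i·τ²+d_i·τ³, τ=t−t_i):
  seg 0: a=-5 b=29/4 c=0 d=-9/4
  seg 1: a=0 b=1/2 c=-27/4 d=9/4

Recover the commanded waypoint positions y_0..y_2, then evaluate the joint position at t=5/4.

y_0=-5 y_1=0 y_2=-4
S(5/4) = -67/256

y_0 = S_0(0) = a_0 = -5
y_1 = S_1(0) = a_1 = 0
y_2 = S_1(1) = -4
t_q=5/4 is in segment 1 (τ=1/4); S_1(τ)=-67/256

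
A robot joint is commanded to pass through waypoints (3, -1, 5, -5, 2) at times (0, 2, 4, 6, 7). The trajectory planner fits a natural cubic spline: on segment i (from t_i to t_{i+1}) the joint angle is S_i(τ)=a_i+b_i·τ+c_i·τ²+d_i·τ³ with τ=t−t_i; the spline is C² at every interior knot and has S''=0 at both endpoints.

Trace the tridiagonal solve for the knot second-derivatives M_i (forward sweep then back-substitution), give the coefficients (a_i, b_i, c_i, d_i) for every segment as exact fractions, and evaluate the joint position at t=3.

Δ: Δ0=-2, Δ1=3, Δ2=-5, Δ3=7
row 1: diag=8, rhs=30; c'=1/4, d'=15/4
row 2: denom=8−2·1/4=15/2; d'=(-48−2·15/4)/(15/2)=-37/5
row 3: denom=6−2·4/15=82/15; d'=(72−2·-37/5)/(82/15)=651/41
back: M3=651/41
back: M2=-37/5−4/15·651/41=-477/41
back: M1=15/4−1/4·-477/41=273/41
M: M0=0, M1=273/41, M2=-477/41, M3=651/41, M4=0
seg 0: a=3, c=M0/2=0, d=(M1−M0)/(6·2)=91/164, b=Δ0−h0·(2M0+M1)/6=-173/41
seg 1: a=-1, c=M1/2=273/82, d=(M2−M1)/(6·2)=-125/82, b=Δ1−h1·(2M1+M2)/6=100/41
seg 2: a=5, c=M2/2=-477/82, d=(M3−M2)/(6·2)=94/41, b=Δ2−h2·(2M2+M3)/6=-104/41
seg 3: a=-5, c=M3/2=651/82, d=(M4−M3)/(6·1)=-217/82, b=Δ3−h3·(2M3+M4)/6=70/41
t_q=3 → seg 1, τ=1; S=-1+100/41·τ+273/82·τ²+-125/82·τ³=133/41

  seg 0: a=3 b=-173/41 c=0 d=91/164
  seg 1: a=-1 b=100/41 c=273/82 d=-125/82
  seg 2: a=5 b=-104/41 c=-477/82 d=94/41
  seg 3: a=-5 b=70/41 c=651/82 d=-217/82
S(3) = 133/41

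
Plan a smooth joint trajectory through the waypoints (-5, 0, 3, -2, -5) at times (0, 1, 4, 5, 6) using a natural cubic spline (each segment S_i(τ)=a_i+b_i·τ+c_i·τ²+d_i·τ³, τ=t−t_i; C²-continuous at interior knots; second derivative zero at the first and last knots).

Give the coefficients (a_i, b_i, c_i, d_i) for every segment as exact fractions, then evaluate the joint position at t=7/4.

  seg 0: a=-5 b=553/106 c=0 d=-23/106
  seg 1: a=0 b=242/53 c=-69/106 d=-19/106
  seg 2: a=3 b=-443/106 c=-120/53 d=153/106
  seg 3: a=-2 b=-232/53 c=219/106 d=-73/106
S(7/4) = 20235/6784

Δ: Δ0=5, Δ1=1, Δ2=-5, Δ3=-3
row 1: diag=8, rhs=-24; c'=3/8, d'=-3
row 2: denom=8−3·3/8=55/8; d'=(-36−3·-3)/(55/8)=-216/55
row 3: denom=4−1·8/55=212/55; d'=(12−1·-216/55)/(212/55)=219/53
back: M3=219/53
back: M2=-216/55−8/55·219/53=-240/53
back: M1=-3−3/8·-240/53=-69/53
M: M0=0, M1=-69/53, M2=-240/53, M3=219/53, M4=0
seg 0: a=-5, c=M0/2=0, d=(M1−M0)/(6·1)=-23/106, b=Δ0−h0·(2M0+M1)/6=553/106
seg 1: a=0, c=M1/2=-69/106, d=(M2−M1)/(6·3)=-19/106, b=Δ1−h1·(2M1+M2)/6=242/53
seg 2: a=3, c=M2/2=-120/53, d=(M3−M2)/(6·1)=153/106, b=Δ2−h2·(2M2+M3)/6=-443/106
seg 3: a=-2, c=M3/2=219/106, d=(M4−M3)/(6·1)=-73/106, b=Δ3−h3·(2M3+M4)/6=-232/53
t_q=7/4 → seg 1, τ=3/4; S=0+242/53·τ+-69/106·τ²+-19/106·τ³=20235/6784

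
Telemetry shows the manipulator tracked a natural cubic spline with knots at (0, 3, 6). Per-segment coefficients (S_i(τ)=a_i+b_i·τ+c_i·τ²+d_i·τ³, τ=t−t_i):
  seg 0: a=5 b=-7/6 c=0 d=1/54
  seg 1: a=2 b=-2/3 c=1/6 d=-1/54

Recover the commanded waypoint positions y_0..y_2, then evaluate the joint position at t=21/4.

y_0 = S_0(0) = a_0 = 5
y_1 = S_1(0) = a_1 = 2
y_2 = S_1(3) = 1
t_q=21/4 is in segment 1 (τ=9/4); S_1(τ)=145/128

y_0=5 y_1=2 y_2=1
S(21/4) = 145/128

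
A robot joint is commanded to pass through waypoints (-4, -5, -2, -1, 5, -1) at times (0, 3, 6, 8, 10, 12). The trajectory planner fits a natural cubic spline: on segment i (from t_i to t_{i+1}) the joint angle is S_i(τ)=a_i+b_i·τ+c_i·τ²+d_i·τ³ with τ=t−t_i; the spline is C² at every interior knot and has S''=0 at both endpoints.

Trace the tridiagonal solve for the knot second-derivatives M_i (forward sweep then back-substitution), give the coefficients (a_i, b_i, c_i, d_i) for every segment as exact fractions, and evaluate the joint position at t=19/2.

  seg 0: a=-4 b=-2605/3138 c=0 d=1559/28242
  seg 1: a=-5 b=1036/1569 c=1559/3138 d=-3611/28242
  seg 2: a=-2 b=593/3138 c=-342/523 d=635/1569
  seg 3: a=-1 b=7625/3138 c=928/523 d=-9347/12552
  seg 4: a=5 b=928/1569 c=-5635/2092 d=5635/12552
S(19/2) = 138037/33472

Δ: Δ0=-1/3, Δ1=1, Δ2=1/2, Δ3=3, Δ4=-3
row 1: diag=12, rhs=8; c'=1/4, d'=2/3
row 2: denom=10−3·1/4=37/4; d'=(-3−3·2/3)/(37/4)=-20/37
row 3: denom=8−2·8/37=280/37; d'=(15−2·-20/37)/(280/37)=17/8
row 4: denom=8−2·37/140=523/70; d'=(-36−2·17/8)/(523/70)=-5635/1046
back: M4=-5635/1046
back: M3=17/8−37/140·-5635/1046=1856/523
back: M2=-20/37−8/37·1856/523=-684/523
back: M1=2/3−1/4·-684/523=1559/1569
M: M0=0, M1=1559/1569, M2=-684/523, M3=1856/523, M4=-5635/1046, M5=0
seg 0: a=-4, c=M0/2=0, d=(M1−M0)/(6·3)=1559/28242, b=Δ0−h0·(2M0+M1)/6=-2605/3138
seg 1: a=-5, c=M1/2=1559/3138, d=(M2−M1)/(6·3)=-3611/28242, b=Δ1−h1·(2M1+M2)/6=1036/1569
seg 2: a=-2, c=M2/2=-342/523, d=(M3−M2)/(6·2)=635/1569, b=Δ2−h2·(2M2+M3)/6=593/3138
seg 3: a=-1, c=M3/2=928/523, d=(M4−M3)/(6·2)=-9347/12552, b=Δ3−h3·(2M3+M4)/6=7625/3138
seg 4: a=5, c=M4/2=-5635/2092, d=(M5−M4)/(6·2)=5635/12552, b=Δ4−h4·(2M4+M5)/6=928/1569
t_q=19/2 → seg 3, τ=3/2; S=-1+7625/3138·τ+928/523·τ²+-9347/12552·τ³=138037/33472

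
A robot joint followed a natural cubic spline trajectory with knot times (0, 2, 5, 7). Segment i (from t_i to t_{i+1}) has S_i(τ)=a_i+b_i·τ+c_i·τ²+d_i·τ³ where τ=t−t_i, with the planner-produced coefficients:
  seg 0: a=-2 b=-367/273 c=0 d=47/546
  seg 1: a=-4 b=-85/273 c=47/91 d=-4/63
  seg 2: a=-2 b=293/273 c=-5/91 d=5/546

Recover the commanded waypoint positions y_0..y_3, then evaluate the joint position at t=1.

y_0 = S_0(0) = a_0 = -2
y_1 = S_1(0) = a_1 = -4
y_2 = S_2(0) = a_2 = -2
y_3 = S_2(2) = 0
t_q=1 is in segment 0 (τ=1); S_0(τ)=-593/182

y_0=-2 y_1=-4 y_2=-2 y_3=0
S(1) = -593/182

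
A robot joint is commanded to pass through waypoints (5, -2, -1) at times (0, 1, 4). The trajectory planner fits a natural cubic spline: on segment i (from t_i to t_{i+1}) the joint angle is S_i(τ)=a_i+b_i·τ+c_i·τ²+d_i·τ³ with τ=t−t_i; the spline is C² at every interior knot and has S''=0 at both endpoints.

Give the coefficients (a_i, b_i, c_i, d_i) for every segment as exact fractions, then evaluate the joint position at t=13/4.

Δ: Δ0=-7, Δ1=1/3
row 1: diag=8, rhs=44; c'=3/8, d'=11/2
back: M1=11/2
M: M0=0, M1=11/2, M2=0
seg 0: a=5, c=M0/2=0, d=(M1−M0)/(6·1)=11/12, b=Δ0−h0·(2M0+M1)/6=-95/12
seg 1: a=-2, c=M1/2=11/4, d=(M2−M1)/(6·3)=-11/36, b=Δ1−h1·(2M1+M2)/6=-31/6
t_q=13/4 → seg 1, τ=9/4; S=-2+-31/6·τ+11/4·τ²+-11/36·τ³=-815/256

  seg 0: a=5 b=-95/12 c=0 d=11/12
  seg 1: a=-2 b=-31/6 c=11/4 d=-11/36
S(13/4) = -815/256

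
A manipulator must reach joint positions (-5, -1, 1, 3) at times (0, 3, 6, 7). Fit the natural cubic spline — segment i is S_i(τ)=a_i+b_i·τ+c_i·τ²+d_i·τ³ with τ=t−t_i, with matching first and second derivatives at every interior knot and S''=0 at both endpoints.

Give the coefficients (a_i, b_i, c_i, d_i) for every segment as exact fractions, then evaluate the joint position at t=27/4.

Δ: Δ0=4/3, Δ1=2/3, Δ2=2
row 1: diag=12, rhs=-4; c'=1/4, d'=-1/3
row 2: denom=8−3·1/4=29/4; d'=(8−3·-1/3)/(29/4)=36/29
back: M2=36/29
back: M1=-1/3−1/4·36/29=-56/87
M: M0=0, M1=-56/87, M2=36/29, M3=0
seg 0: a=-5, c=M0/2=0, d=(M1−M0)/(6·3)=-28/783, b=Δ0−h0·(2M0+M1)/6=48/29
seg 1: a=-1, c=M1/2=-28/87, d=(M2−M1)/(6·3)=82/783, b=Δ1−h1·(2M1+M2)/6=20/29
seg 2: a=1, c=M2/2=18/29, d=(M3−M2)/(6·1)=-6/29, b=Δ2−h2·(2M2+M3)/6=46/29
t_q=27/4 → seg 2, τ=3/4; S=1+46/29·τ+18/29·τ²+-6/29·τ³=2275/928

  seg 0: a=-5 b=48/29 c=0 d=-28/783
  seg 1: a=-1 b=20/29 c=-28/87 d=82/783
  seg 2: a=1 b=46/29 c=18/29 d=-6/29
S(27/4) = 2275/928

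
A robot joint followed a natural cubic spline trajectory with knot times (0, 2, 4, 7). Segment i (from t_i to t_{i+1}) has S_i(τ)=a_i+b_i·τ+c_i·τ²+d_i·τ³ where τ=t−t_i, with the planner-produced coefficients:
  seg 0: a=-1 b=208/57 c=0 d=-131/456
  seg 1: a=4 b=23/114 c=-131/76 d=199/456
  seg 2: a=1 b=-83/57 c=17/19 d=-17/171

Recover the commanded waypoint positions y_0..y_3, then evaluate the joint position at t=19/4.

y_0=-1 y_1=4 y_2=1 y_3=2
S(19/4) = 449/1216

y_0 = S_0(0) = a_0 = -1
y_1 = S_1(0) = a_1 = 4
y_2 = S_2(0) = a_2 = 1
y_3 = S_2(3) = 2
t_q=19/4 is in segment 2 (τ=3/4); S_2(τ)=449/1216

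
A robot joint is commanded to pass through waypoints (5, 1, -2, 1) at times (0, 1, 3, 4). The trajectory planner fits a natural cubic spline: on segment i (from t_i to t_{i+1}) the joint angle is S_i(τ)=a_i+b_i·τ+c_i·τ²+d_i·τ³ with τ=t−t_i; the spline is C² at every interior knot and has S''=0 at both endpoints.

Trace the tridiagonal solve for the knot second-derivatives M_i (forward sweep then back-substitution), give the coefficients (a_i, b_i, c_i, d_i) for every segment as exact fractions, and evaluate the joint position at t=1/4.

Δ: Δ0=-4, Δ1=-3/2, Δ2=3
row 1: diag=6, rhs=15; c'=1/3, d'=5/2
row 2: denom=6−2·1/3=16/3; d'=(27−2·5/2)/(16/3)=33/8
back: M2=33/8
back: M1=5/2−1/3·33/8=9/8
M: M0=0, M1=9/8, M2=33/8, M3=0
seg 0: a=5, c=M0/2=0, d=(M1−M0)/(6·1)=3/16, b=Δ0−h0·(2M0+M1)/6=-67/16
seg 1: a=1, c=M1/2=9/16, d=(M2−M1)/(6·2)=1/4, b=Δ1−h1·(2M1+M2)/6=-29/8
seg 2: a=-2, c=M2/2=33/16, d=(M3−M2)/(6·1)=-11/16, b=Δ2−h2·(2M2+M3)/6=13/8
t_q=1/4 → seg 0, τ=1/4; S=5+-67/16·τ+0·τ²+3/16·τ³=4051/1024

  seg 0: a=5 b=-67/16 c=0 d=3/16
  seg 1: a=1 b=-29/8 c=9/16 d=1/4
  seg 2: a=-2 b=13/8 c=33/16 d=-11/16
S(1/4) = 4051/1024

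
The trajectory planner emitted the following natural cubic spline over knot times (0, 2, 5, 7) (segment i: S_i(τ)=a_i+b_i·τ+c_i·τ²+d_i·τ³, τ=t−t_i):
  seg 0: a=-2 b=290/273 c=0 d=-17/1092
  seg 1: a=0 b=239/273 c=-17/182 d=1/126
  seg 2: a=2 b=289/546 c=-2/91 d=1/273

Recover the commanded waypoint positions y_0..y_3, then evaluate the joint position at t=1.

y_0=-2 y_1=0 y_2=2 y_3=3
S(1) = -347/364

y_0 = S_0(0) = a_0 = -2
y_1 = S_1(0) = a_1 = 0
y_2 = S_2(0) = a_2 = 2
y_3 = S_2(2) = 3
t_q=1 is in segment 0 (τ=1); S_0(τ)=-347/364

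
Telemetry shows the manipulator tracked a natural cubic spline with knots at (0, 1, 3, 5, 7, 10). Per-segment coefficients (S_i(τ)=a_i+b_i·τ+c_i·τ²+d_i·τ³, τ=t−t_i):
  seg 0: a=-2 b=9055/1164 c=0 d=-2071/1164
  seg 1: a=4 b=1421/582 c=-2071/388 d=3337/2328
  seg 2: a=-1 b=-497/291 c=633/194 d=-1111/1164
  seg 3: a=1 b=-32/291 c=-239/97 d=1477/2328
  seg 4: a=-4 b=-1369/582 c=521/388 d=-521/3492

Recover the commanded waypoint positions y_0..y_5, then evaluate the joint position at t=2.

y_0 = S_0(0) = a_0 = -2
y_1 = S_1(0) = a_1 = 4
y_2 = S_2(0) = a_2 = -1
y_3 = S_3(0) = a_3 = 1
y_4 = S_4(0) = a_4 = -4
y_5 = S_4(3) = -3
t_q=2 is in segment 1 (τ=1); S_1(τ)=1969/776

y_0=-2 y_1=4 y_2=-1 y_3=1 y_4=-4 y_5=-3
S(2) = 1969/776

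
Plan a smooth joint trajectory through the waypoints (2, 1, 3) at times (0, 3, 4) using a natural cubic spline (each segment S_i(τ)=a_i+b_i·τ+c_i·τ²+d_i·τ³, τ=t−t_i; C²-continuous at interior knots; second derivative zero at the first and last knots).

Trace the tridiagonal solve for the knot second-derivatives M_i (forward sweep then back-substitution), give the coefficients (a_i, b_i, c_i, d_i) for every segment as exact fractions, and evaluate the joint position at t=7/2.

Δ: Δ0=-1/3, Δ1=2
row 1: diag=8, rhs=14; c'=1/8, d'=7/4
back: M1=7/4
M: M0=0, M1=7/4, M2=0
seg 0: a=2, c=M0/2=0, d=(M1−M0)/(6·3)=7/72, b=Δ0−h0·(2M0+M1)/6=-29/24
seg 1: a=1, c=M1/2=7/8, d=(M2−M1)/(6·1)=-7/24, b=Δ1−h1·(2M1+M2)/6=17/12
t_q=7/2 → seg 1, τ=1/2; S=1+17/12·τ+7/8·τ²+-7/24·τ³=121/64

  seg 0: a=2 b=-29/24 c=0 d=7/72
  seg 1: a=1 b=17/12 c=7/8 d=-7/24
S(7/2) = 121/64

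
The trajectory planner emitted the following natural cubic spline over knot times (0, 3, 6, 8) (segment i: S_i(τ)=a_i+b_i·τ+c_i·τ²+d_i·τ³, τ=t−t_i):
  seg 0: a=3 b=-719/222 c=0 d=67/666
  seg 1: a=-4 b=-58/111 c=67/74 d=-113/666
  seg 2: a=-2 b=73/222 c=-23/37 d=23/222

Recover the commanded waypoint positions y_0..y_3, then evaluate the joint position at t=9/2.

y_0 = S_0(0) = a_0 = 3
y_1 = S_1(0) = a_1 = -4
y_2 = S_2(0) = a_2 = -2
y_3 = S_2(2) = -3
t_q=9/2 is in segment 1 (τ=3/2); S_1(τ)=-1965/592

y_0=3 y_1=-4 y_2=-2 y_3=-3
S(9/2) = -1965/592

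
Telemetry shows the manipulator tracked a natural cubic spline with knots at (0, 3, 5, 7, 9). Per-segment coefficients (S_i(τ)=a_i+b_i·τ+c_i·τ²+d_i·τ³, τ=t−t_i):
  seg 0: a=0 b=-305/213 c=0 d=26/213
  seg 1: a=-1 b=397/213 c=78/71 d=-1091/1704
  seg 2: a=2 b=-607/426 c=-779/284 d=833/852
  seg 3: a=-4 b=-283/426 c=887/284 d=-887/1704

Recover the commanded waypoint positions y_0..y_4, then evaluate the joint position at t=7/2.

y_0 = S_0(0) = a_0 = 0
y_1 = S_1(0) = a_1 = -1
y_2 = S_2(0) = a_2 = 2
y_3 = S_3(0) = a_3 = -4
y_4 = S_3(2) = 3
t_q=7/2 is in segment 1 (τ=1/2); S_1(τ)=575/4544

y_0=0 y_1=-1 y_2=2 y_3=-4 y_4=3
S(7/2) = 575/4544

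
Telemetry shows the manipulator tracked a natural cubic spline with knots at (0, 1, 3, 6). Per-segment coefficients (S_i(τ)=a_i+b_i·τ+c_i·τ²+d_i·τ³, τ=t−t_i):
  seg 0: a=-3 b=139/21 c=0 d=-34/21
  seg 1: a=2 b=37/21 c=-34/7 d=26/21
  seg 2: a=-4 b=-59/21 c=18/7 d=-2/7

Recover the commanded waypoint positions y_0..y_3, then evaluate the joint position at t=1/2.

y_0=-3 y_1=2 y_2=-4 y_3=3
S(1/2) = 3/28

y_0 = S_0(0) = a_0 = -3
y_1 = S_1(0) = a_1 = 2
y_2 = S_2(0) = a_2 = -4
y_3 = S_2(3) = 3
t_q=1/2 is in segment 0 (τ=1/2); S_0(τ)=3/28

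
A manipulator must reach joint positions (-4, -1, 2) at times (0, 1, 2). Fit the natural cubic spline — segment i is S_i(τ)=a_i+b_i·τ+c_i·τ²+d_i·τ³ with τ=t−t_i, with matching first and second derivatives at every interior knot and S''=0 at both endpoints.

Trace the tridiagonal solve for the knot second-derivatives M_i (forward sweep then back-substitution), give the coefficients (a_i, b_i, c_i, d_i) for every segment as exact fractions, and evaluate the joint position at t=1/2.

  seg 0: a=-4 b=3 c=0 d=0
  seg 1: a=-1 b=3 c=0 d=0
S(1/2) = -5/2

Δ: Δ0=3, Δ1=3
row 1: diag=4, rhs=0; c'=1/4, d'=0
back: M1=0
M: M0=0, M1=0, M2=0
seg 0: a=-4, c=M0/2=0, d=(M1−M0)/(6·1)=0, b=Δ0−h0·(2M0+M1)/6=3
seg 1: a=-1, c=M1/2=0, d=(M2−M1)/(6·1)=0, b=Δ1−h1·(2M1+M2)/6=3
t_q=1/2 → seg 0, τ=1/2; S=-4+3·τ+0·τ²+0·τ³=-5/2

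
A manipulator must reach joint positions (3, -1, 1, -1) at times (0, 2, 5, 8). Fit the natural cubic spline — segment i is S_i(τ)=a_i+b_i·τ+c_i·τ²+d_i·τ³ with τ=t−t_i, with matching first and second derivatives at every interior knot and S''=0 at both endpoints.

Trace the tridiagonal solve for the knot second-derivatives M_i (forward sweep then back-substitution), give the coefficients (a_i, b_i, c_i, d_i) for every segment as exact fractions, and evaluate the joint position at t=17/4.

  seg 0: a=3 b=-98/37 c=0 d=6/37
  seg 1: a=-1 b=-26/37 c=36/37 d=-172/999
  seg 2: a=1 b=18/37 c=-64/111 d=64/999
S(17/4) = 227/592

Δ: Δ0=-2, Δ1=2/3, Δ2=-2/3
row 1: diag=10, rhs=16; c'=3/10, d'=8/5
row 2: denom=12−3·3/10=111/10; d'=(-8−3·8/5)/(111/10)=-128/111
back: M2=-128/111
back: M1=8/5−3/10·-128/111=72/37
M: M0=0, M1=72/37, M2=-128/111, M3=0
seg 0: a=3, c=M0/2=0, d=(M1−M0)/(6·2)=6/37, b=Δ0−h0·(2M0+M1)/6=-98/37
seg 1: a=-1, c=M1/2=36/37, d=(M2−M1)/(6·3)=-172/999, b=Δ1−h1·(2M1+M2)/6=-26/37
seg 2: a=1, c=M2/2=-64/111, d=(M3−M2)/(6·3)=64/999, b=Δ2−h2·(2M2+M3)/6=18/37
t_q=17/4 → seg 1, τ=9/4; S=-1+-26/37·τ+36/37·τ²+-172/999·τ³=227/592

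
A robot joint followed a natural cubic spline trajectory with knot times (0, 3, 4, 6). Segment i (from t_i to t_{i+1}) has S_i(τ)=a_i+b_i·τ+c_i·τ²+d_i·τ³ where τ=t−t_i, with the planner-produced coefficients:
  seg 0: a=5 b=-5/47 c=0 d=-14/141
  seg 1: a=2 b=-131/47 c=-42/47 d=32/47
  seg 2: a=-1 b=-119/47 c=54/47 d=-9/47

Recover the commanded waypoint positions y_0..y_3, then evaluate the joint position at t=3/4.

y_0 = S_0(0) = a_0 = 5
y_1 = S_1(0) = a_1 = 2
y_2 = S_2(0) = a_2 = -1
y_3 = S_2(2) = -3
t_q=3/4 is in segment 0 (τ=3/4); S_0(τ)=7337/1504

y_0=5 y_1=2 y_2=-1 y_3=-3
S(3/4) = 7337/1504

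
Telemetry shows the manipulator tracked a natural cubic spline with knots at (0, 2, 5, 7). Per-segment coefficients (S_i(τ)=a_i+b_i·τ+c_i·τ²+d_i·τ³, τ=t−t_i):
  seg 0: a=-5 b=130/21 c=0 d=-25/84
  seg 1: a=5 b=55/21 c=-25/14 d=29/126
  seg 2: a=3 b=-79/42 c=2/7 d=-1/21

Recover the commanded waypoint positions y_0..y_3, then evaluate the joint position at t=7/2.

y_0 = S_0(0) = a_0 = -5
y_1 = S_1(0) = a_1 = 5
y_2 = S_2(0) = a_2 = 3
y_3 = S_2(2) = 0
t_q=7/2 is in segment 1 (τ=3/2); S_1(τ)=91/16

y_0=-5 y_1=5 y_2=3 y_3=0
S(7/2) = 91/16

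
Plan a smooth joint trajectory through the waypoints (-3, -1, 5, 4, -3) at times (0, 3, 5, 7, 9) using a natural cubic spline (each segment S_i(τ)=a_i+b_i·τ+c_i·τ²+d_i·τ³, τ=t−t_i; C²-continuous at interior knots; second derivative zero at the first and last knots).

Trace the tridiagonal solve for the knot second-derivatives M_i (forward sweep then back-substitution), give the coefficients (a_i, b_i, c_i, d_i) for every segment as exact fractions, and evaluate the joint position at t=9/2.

Δ: Δ0=2/3, Δ1=3, Δ2=-1/2, Δ3=-7/2
row 1: diag=10, rhs=14; c'=1/5, d'=7/5
row 2: denom=8−2·1/5=38/5; d'=(-21−2·7/5)/(38/5)=-119/38
row 3: denom=8−2·5/19=142/19; d'=(-18−2·-119/38)/(142/19)=-223/142
back: M3=-223/142
back: M2=-119/38−5/19·-223/142=-193/71
back: M1=7/5−1/5·-193/71=138/71
M: M0=0, M1=138/71, M2=-193/71, M3=-223/142, M4=0
seg 0: a=-3, c=M0/2=0, d=(M1−M0)/(6·3)=23/213, b=Δ0−h0·(2M0+M1)/6=-65/213
seg 1: a=-1, c=M1/2=69/71, d=(M2−M1)/(6·2)=-331/852, b=Δ1−h1·(2M1+M2)/6=556/213
seg 2: a=5, c=M2/2=-193/142, d=(M3−M2)/(6·2)=163/1704, b=Δ2−h2·(2M2+M3)/6=391/213
seg 3: a=4, c=M3/2=-223/284, d=(M4−M3)/(6·2)=223/1704, b=Δ3−h3·(2M3+M4)/6=-1045/426
t_q=9/2 → seg 1, τ=3/2; S=-1+556/213·τ+69/71·τ²+-331/852·τ³=8613/2272

  seg 0: a=-3 b=-65/213 c=0 d=23/213
  seg 1: a=-1 b=556/213 c=69/71 d=-331/852
  seg 2: a=5 b=391/213 c=-193/142 d=163/1704
  seg 3: a=4 b=-1045/426 c=-223/284 d=223/1704
S(9/2) = 8613/2272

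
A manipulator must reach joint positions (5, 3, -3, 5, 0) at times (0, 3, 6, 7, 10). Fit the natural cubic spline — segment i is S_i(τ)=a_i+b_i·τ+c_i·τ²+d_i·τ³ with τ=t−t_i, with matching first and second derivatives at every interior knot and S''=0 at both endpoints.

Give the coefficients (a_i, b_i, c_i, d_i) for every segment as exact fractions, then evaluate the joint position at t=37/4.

  seg 0: a=5 b=67/76 c=0 d=-353/2052
  seg 1: a=3 b=-143/38 c=-353/228 d=487/684
  seg 2: a=-3 b=469/76 c=277/57 d=-691/228
  seg 3: a=5 b=775/114 c=-965/228 d=965/2052
S(37/4) = 20555/4864

Δ: Δ0=-2/3, Δ1=-2, Δ2=8, Δ3=-5/3
row 1: diag=12, rhs=-8; c'=1/4, d'=-2/3
row 2: denom=8−3·1/4=29/4; d'=(60−3·-2/3)/(29/4)=248/29
row 3: denom=8−1·4/29=228/29; d'=(-58−1·248/29)/(228/29)=-965/114
back: M3=-965/114
back: M2=248/29−4/29·-965/114=554/57
back: M1=-2/3−1/4·554/57=-353/114
M: M0=0, M1=-353/114, M2=554/57, M3=-965/114, M4=0
seg 0: a=5, c=M0/2=0, d=(M1−M0)/(6·3)=-353/2052, b=Δ0−h0·(2M0+M1)/6=67/76
seg 1: a=3, c=M1/2=-353/228, d=(M2−M1)/(6·3)=487/684, b=Δ1−h1·(2M1+M2)/6=-143/38
seg 2: a=-3, c=M2/2=277/57, d=(M3−M2)/(6·1)=-691/228, b=Δ2−h2·(2M2+M3)/6=469/76
seg 3: a=5, c=M3/2=-965/228, d=(M4−M3)/(6·3)=965/2052, b=Δ3−h3·(2M3+M4)/6=775/114
t_q=37/4 → seg 3, τ=9/4; S=5+775/114·τ+-965/228·τ²+965/2052·τ³=20555/4864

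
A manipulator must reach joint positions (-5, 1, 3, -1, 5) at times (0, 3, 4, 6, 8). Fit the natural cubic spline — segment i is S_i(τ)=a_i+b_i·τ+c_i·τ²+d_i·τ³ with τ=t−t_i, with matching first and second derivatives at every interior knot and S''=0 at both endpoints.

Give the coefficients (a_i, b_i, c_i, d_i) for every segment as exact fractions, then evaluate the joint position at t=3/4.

Δ: Δ0=2, Δ1=2, Δ2=-2, Δ3=3
row 1: diag=8, rhs=0; c'=1/8, d'=0
row 2: denom=6−1·1/8=47/8; d'=(-24−1·0)/(47/8)=-192/47
row 3: denom=8−2·16/47=344/47; d'=(30−2·-192/47)/(344/47)=897/172
back: M3=897/172
back: M2=-192/47−16/47·897/172=-252/43
back: M1=0−1/8·-252/43=63/86
M: M0=0, M1=63/86, M2=-252/43, M3=897/172, M4=0
seg 0: a=-5, c=M0/2=0, d=(M1−M0)/(6·3)=7/172, b=Δ0−h0·(2M0+M1)/6=281/172
seg 1: a=1, c=M1/2=63/172, d=(M2−M1)/(6·1)=-189/172, b=Δ1−h1·(2M1+M2)/6=235/86
seg 2: a=3, c=M2/2=-126/43, d=(M3−M2)/(6·2)=635/688, b=Δ2−h2·(2M2+M3)/6=29/172
seg 3: a=-1, c=M3/2=897/344, d=(M4−M3)/(6·2)=-299/688, b=Δ3−h3·(2M3+M4)/6=-41/86
t_q=3/4 → seg 0, τ=3/4; S=-5+281/172·τ+0·τ²+7/172·τ³=-41363/11008

  seg 0: a=-5 b=281/172 c=0 d=7/172
  seg 1: a=1 b=235/86 c=63/172 d=-189/172
  seg 2: a=3 b=29/172 c=-126/43 d=635/688
  seg 3: a=-1 b=-41/86 c=897/344 d=-299/688
S(3/4) = -41363/11008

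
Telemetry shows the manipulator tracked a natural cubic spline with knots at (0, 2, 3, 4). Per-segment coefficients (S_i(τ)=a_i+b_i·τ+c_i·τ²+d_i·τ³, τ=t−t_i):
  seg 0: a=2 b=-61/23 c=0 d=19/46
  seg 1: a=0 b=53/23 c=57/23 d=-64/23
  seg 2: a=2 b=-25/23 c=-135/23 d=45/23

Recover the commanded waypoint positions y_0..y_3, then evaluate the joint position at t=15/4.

y_0=2 y_1=0 y_2=2 y_3=-3
S(15/4) = -1901/1472

y_0 = S_0(0) = a_0 = 2
y_1 = S_1(0) = a_1 = 0
y_2 = S_2(0) = a_2 = 2
y_3 = S_2(1) = -3
t_q=15/4 is in segment 2 (τ=3/4); S_2(τ)=-1901/1472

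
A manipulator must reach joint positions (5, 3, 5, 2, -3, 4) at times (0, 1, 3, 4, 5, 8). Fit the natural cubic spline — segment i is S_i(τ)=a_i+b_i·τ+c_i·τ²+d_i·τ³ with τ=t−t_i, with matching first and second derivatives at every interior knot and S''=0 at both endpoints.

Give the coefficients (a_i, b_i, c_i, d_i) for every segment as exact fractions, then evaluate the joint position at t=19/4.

  seg 0: a=5 b=-3935/1416 c=0 d=1103/1416
  seg 1: a=3 b=-313/708 c=1103/472 d=-143/177
  seg 2: a=5 b=-559/708 c=-1185/472 d=425/1416
  seg 3: a=2 b=-6953/1416 c=-95/59 d=2153/1416
  seg 4: a=-3 b=-2527/708 c=1393/472 d=-1393/4248
S(19/4) = -58815/30208

Δ: Δ0=-2, Δ1=1, Δ2=-3, Δ3=-5, Δ4=7/3
row 1: diag=6, rhs=18; c'=1/3, d'=3
row 2: denom=6−2·1/3=16/3; d'=(-24−2·3)/(16/3)=-45/8
row 3: denom=4−1·3/16=61/16; d'=(-12−1·-45/8)/(61/16)=-102/61
row 4: denom=8−1·16/61=472/61; d'=(44−1·-102/61)/(472/61)=1393/236
back: M4=1393/236
back: M3=-102/61−16/61·1393/236=-190/59
back: M2=-45/8−3/16·-190/59=-1185/236
back: M1=3−1/3·-1185/236=1103/236
M: M0=0, M1=1103/236, M2=-1185/236, M3=-190/59, M4=1393/236, M5=0
seg 0: a=5, c=M0/2=0, d=(M1−M0)/(6·1)=1103/1416, b=Δ0−h0·(2M0+M1)/6=-3935/1416
seg 1: a=3, c=M1/2=1103/472, d=(M2−M1)/(6·2)=-143/177, b=Δ1−h1·(2M1+M2)/6=-313/708
seg 2: a=5, c=M2/2=-1185/472, d=(M3−M2)/(6·1)=425/1416, b=Δ2−h2·(2M2+M3)/6=-559/708
seg 3: a=2, c=M3/2=-95/59, d=(M4−M3)/(6·1)=2153/1416, b=Δ3−h3·(2M3+M4)/6=-6953/1416
seg 4: a=-3, c=M4/2=1393/472, d=(M5−M4)/(6·3)=-1393/4248, b=Δ4−h4·(2M4+M5)/6=-2527/708
t_q=19/4 → seg 3, τ=3/4; S=2+-6953/1416·τ+-95/59·τ²+2153/1416·τ³=-58815/30208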